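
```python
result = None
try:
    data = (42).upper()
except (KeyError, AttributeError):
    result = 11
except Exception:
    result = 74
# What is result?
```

Step-by-step execution trace:
1. `data = (42).upper()` raises AttributeError.
2. `except (KeyError, AttributeError)` matches (AttributeError is in the tuple) → result = 11.
3. `except Exception` is not reached.
Result: 11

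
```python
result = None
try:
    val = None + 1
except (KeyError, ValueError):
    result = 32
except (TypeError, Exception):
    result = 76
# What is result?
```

Step-by-step execution trace:
1. `val = None + 1` raises TypeError.
2. `except (KeyError, ValueError)` does not match TypeError; skipped.
3. `except (TypeError, Exception)` matches (TypeError is in the tuple) → result = 76.
Result: 76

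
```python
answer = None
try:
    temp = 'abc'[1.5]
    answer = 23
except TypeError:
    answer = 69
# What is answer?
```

Step-by-step execution trace:
1. `temp = 'abc'[1.5]` raises TypeError.
2. `answer = 23` is not reached.
3. `except TypeError` matches → answer = 69.
Result: 69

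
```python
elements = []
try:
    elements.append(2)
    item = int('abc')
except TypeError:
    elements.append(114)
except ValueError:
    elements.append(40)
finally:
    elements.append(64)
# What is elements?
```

Step-by-step execution trace:
1. try: `elements.append(2)` → elements = [2].
2. `item = int('abc')` raises ValueError.
3. `except TypeError` does not match ValueError; skipped.
4. `except ValueError` matches → `elements.append(40)` → elements = [2, 40].
5. finally always runs: `elements.append(64)` → elements = [2, 40, 64].
Result: [2, 40, 64]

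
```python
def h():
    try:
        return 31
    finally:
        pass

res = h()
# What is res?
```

Step-by-step execution trace:
1. `h()` enters try: `return 31` sets pending return value 31.
2. Before returning, `finally: pass` runs (no effect).
3. h() returns 31 → res = 31.
Result: 31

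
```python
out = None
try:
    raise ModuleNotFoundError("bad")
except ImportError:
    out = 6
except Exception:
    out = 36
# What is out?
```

Step-by-step execution trace:
1. `raise ModuleNotFoundError(...)` raises ModuleNotFoundError.
2. `except ImportError` matches (ModuleNotFoundError is a subclass of ImportError) → out = 6.
3. `except Exception` is not reached.
Result: 6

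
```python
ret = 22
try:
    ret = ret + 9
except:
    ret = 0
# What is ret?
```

Step-by-step execution trace:
1. ret starts at 22.
2. try: `ret = ret + 9` → ret = 31. No exception raised.
3. `except` is skipped.
Result: 31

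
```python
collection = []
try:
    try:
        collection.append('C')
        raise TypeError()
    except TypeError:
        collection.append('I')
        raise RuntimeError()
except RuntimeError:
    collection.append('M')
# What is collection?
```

Step-by-step execution trace:
1. Inner try: `collection.append('C')` → collection = ['C'].
2. `raise TypeError()` raises TypeError.
3. Inner `except TypeError` matches → `collection.append('I')` → collection = ['C', 'I'].
4. `raise RuntimeError()` raises RuntimeError; propagates to outer try.
5. Outer `except RuntimeError` matches → `collection.append('M')` → collection = ['C', 'I', 'M'].
Result: ['C', 'I', 'M']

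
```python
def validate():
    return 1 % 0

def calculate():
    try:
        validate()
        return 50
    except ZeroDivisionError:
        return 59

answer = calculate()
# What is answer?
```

Step-by-step execution trace:
1. `calculate()` calls `validate()`.
2. `validate()` evaluates `1 % 0`, which raises ZeroDivisionError; it propagates to the caller.
3. `return 50` is not reached.
4. `except ZeroDivisionError` in calculate matches → returns 59.
5. answer = 59.
Result: 59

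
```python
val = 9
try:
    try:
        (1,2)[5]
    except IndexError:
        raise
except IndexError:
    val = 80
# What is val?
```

Step-by-step execution trace:
1. Inner try: `(1,2)[5]` raises IndexError.
2. Inner `except IndexError` matches; bare `raise` re-raises the same IndexError.
3. Outer `except IndexError` matches → val = 80.
Result: 80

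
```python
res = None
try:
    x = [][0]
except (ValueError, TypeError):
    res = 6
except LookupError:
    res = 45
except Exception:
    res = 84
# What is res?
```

Step-by-step execution trace:
1. `x = [][0]` raises IndexError.
2. `except (ValueError, TypeError)` does not match IndexError; skipped.
3. `except LookupError` matches (IndexError is a subclass of LookupError) → res = 45.
4. `except Exception` is not reached.
Result: 45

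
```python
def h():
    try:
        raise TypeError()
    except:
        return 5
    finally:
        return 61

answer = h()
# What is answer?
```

Step-by-step execution trace:
1. `h()` enters try: `raise TypeError()` raises TypeError.
2. bare `except` matches → `return 5` sets pending return value 5.
3. Before returning, `finally: return 61` runs and overrides the pending return.
4. h() returns 61 → answer = 61.
Result: 61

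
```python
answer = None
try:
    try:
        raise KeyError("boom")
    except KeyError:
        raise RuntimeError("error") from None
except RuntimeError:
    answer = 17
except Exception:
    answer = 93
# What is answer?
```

Step-by-step execution trace:
1. Inner try raises KeyError; inner `except KeyError` catches it.
2. `raise RuntimeError(...) from None` raises RuntimeError (from None suppresses __context__, but the active exception is still RuntimeError).
3. Outer `except RuntimeError` matches → answer = 17.
4. `except Exception` is not reached.
Result: 17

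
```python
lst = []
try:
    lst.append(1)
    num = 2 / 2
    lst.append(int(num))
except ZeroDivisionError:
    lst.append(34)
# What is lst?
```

Step-by-step execution trace:
1. try: `lst.append(1)` → lst = [1].
2. `num = 2 / 2` → num = 1.0. No exception raised.
3. `lst.append(int(num))` → lst = [1, 1].
4. `except ZeroDivisionError` is skipped (no exception was raised).
Result: [1, 1]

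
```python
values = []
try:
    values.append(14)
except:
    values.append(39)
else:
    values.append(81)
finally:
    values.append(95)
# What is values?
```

Step-by-step execution trace:
1. try: `values.append(14)` → values = [14]. No exception raised.
2. `except` is skipped.
3. `else` runs: `values.append(81)` → values = [14, 81].
4. `finally` always runs: `values.append(95)` → values = [14, 81, 95].
Result: [14, 81, 95]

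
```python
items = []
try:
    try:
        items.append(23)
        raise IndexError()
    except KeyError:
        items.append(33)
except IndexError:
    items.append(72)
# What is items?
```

Step-by-step execution trace:
1. Inner try: `items.append(23)` → items = [23].
2. `raise IndexError()` raises IndexError.
3. Inner `except KeyError` does not match IndexError; exception propagates to outer try.
4. Outer `except IndexError` matches → `items.append(72)` → items = [23, 72].
Result: [23, 72]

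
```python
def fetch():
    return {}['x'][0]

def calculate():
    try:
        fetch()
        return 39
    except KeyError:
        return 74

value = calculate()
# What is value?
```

Step-by-step execution trace:
1. `calculate()` calls `fetch()`.
2. `fetch()` evaluates `{}['x'][0]`, which raises KeyError; it propagates to the caller.
3. `return 39` is not reached.
4. `except KeyError` in calculate matches → returns 74.
5. value = 74.
Result: 74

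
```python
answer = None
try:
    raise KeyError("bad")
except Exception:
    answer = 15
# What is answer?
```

Step-by-step execution trace:
1. `raise KeyError(...)` raises KeyError.
2. `except Exception` matches (KeyError is a subclass of Exception) → answer = 15.
Result: 15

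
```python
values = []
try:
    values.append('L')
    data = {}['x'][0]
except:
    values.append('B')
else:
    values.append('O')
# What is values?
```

Step-by-step execution trace:
1. try: `values.append('L')` → values = ['L'].
2. `data = {}['x'][0]` raises KeyError.
3. bare `except` matches → `values.append('B')` → values = ['L', 'B'].
4. `else` is skipped (an exception was raised).
Result: ['L', 'B']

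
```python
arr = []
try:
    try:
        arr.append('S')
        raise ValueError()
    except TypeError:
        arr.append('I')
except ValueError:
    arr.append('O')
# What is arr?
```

Step-by-step execution trace:
1. Inner try: `arr.append('S')` → arr = ['S'].
2. `raise ValueError()` raises ValueError.
3. Inner `except TypeError` does not match ValueError; exception propagates to outer try.
4. Outer `except ValueError` matches → `arr.append('O')` → arr = ['S', 'O'].
Result: ['S', 'O']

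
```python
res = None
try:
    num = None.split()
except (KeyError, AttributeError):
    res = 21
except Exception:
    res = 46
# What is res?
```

Step-by-step execution trace:
1. `num = None.split()` raises AttributeError.
2. `except (KeyError, AttributeError)` matches (AttributeError is in the tuple) → res = 21.
3. `except Exception` is not reached.
Result: 21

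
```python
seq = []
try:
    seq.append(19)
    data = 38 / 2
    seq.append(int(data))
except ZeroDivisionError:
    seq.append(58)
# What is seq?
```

Step-by-step execution trace:
1. try: `seq.append(19)` → seq = [19].
2. `data = 38 / 2` → data = 19.0. No exception raised.
3. `seq.append(int(data))` → seq = [19, 19].
4. `except ZeroDivisionError` is skipped (no exception was raised).
Result: [19, 19]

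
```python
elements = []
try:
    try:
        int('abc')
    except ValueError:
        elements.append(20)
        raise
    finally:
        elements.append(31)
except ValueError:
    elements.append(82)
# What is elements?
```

Step-by-step execution trace:
1. Inner try: `int('abc')` raises ValueError.
2. Inner `except ValueError` matches → `elements.append(20)` → elements = [20].
3. bare `raise` re-raises ValueError.
4. Inner `finally` runs during unwinding: `elements.append(31)` → elements = [20, 31].
5. Outer `except ValueError` matches → `elements.append(82)` → elements = [20, 31, 82].
Result: [20, 31, 82]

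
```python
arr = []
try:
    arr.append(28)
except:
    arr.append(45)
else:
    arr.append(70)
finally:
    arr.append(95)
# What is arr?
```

Step-by-step execution trace:
1. try: `arr.append(28)` → arr = [28]. No exception raised.
2. `except` is skipped.
3. `else` runs: `arr.append(70)` → arr = [28, 70].
4. `finally` always runs: `arr.append(95)` → arr = [28, 70, 95].
Result: [28, 70, 95]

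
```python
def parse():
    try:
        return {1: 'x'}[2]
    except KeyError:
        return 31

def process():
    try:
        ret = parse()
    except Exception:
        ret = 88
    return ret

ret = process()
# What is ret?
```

Step-by-step execution trace:
1. `process()` calls `parse()`.
2. In parse: `{1: 'x'}[2]` raises KeyError; `except KeyError` catches it → returns 31.
3. In process: `ret = parse()` → ret = 31. No exception reaches process.
4. `except Exception` is skipped; process returns 31.
5. ret = 31.
Result: 31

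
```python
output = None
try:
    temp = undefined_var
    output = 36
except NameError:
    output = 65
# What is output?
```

Step-by-step execution trace:
1. `temp = undefined_var` raises NameError.
2. `output = 36` is not reached.
3. `except NameError` matches → output = 65.
Result: 65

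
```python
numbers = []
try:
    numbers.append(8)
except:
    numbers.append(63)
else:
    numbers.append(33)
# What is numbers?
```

Step-by-step execution trace:
1. try: `numbers.append(8)` → numbers = [8]. No exception raised.
2. `except` is skipped.
3. `else` runs (try completed without exception): `numbers.append(33)` → numbers = [8, 33].
Result: [8, 33]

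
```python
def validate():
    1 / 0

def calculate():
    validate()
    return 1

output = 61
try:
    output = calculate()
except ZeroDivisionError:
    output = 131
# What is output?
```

Step-by-step execution trace:
1. output starts at 61.
2. try: `calculate()` calls `validate()`.
3. `validate()` evaluates `1 / 0`, which raises ZeroDivisionError; it propagates through calculate (uncaught).
4. `return 1` in calculate is not reached; the assignment to output does not complete.
5. `except ZeroDivisionError` matches → output = 131.
Result: 131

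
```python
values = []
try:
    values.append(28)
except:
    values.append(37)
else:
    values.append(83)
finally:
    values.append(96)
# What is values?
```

Step-by-step execution trace:
1. try: `values.append(28)` → values = [28]. No exception raised.
2. `except` is skipped.
3. `else` runs: `values.append(83)` → values = [28, 83].
4. `finally` always runs: `values.append(96)` → values = [28, 83, 96].
Result: [28, 83, 96]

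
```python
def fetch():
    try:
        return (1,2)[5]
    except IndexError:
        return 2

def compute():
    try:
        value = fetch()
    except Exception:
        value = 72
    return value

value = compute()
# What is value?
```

Step-by-step execution trace:
1. `compute()` calls `fetch()`.
2. In fetch: `(1,2)[5]` raises IndexError; `except IndexError` catches it → returns 2.
3. In compute: `value = fetch()` → value = 2. No exception reaches compute.
4. `except Exception` is skipped; compute returns 2.
5. value = 2.
Result: 2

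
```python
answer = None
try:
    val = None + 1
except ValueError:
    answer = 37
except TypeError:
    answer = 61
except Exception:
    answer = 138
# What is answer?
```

Step-by-step execution trace:
1. `val = None + 1` raises TypeError.
2. `except ValueError` does not match TypeError; skipped.
3. `except TypeError` matches → answer = 61.
4. Remaining except clauses are skipped.
Result: 61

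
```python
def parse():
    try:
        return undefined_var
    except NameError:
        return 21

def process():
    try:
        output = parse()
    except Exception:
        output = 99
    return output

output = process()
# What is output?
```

Step-by-step execution trace:
1. `process()` calls `parse()`.
2. In parse: `undefined_var` raises NameError; `except NameError` catches it → returns 21.
3. In process: `output = parse()` → output = 21. No exception reaches process.
4. `except Exception` is skipped; process returns 21.
5. output = 21.
Result: 21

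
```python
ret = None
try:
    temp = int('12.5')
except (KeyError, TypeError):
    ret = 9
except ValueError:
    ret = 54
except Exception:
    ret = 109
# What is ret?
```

Step-by-step execution trace:
1. `temp = int('12.5')` raises ValueError.
2. `except (KeyError, TypeError)` does not match ValueError; skipped.
3. `except ValueError` matches (exact type match) → ret = 54.
4. `except Exception` is not reached.
Result: 54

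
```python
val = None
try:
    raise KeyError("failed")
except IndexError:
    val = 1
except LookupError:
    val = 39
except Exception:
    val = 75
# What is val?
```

Step-by-step execution trace:
1. `raise KeyError(...)` raises KeyError.
2. `except IndexError` does not match (KeyError is not a subclass of IndexError); skipped.
3. `except LookupError` matches (KeyError is a subclass of LookupError) → val = 39.
4. `except Exception` is not reached.
Result: 39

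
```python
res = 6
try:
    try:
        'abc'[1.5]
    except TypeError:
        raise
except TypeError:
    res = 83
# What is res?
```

Step-by-step execution trace:
1. Inner try: `'abc'[1.5]` raises TypeError.
2. Inner `except TypeError` matches; bare `raise` re-raises the same TypeError.
3. Outer `except TypeError` matches → res = 83.
Result: 83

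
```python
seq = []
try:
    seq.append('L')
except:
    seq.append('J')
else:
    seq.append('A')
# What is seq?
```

Step-by-step execution trace:
1. try: `seq.append('L')` → seq = ['L']. No exception raised.
2. `except` is skipped.
3. `else` runs (try completed without exception): `seq.append('A')` → seq = ['L', 'A'].
Result: ['L', 'A']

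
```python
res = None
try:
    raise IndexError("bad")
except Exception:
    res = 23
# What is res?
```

Step-by-step execution trace:
1. `raise IndexError(...)` raises IndexError.
2. `except Exception` matches (IndexError is a subclass of Exception) → res = 23.
Result: 23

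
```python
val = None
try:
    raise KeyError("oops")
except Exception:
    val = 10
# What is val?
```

Step-by-step execution trace:
1. `raise KeyError(...)` raises KeyError.
2. `except Exception` matches (KeyError is a subclass of Exception) → val = 10.
Result: 10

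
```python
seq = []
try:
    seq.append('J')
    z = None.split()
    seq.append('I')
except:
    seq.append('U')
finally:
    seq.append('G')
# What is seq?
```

Step-by-step execution trace:
1. try: `seq.append('J')` → seq = ['J'].
2. `z = None.split()` raises AttributeError; `seq.append('I')` is not reached.
3. bare `except` matches → `seq.append('U')` → seq = ['J', 'U'].
4. finally always runs: `seq.append('G')` → seq = ['J', 'U', 'G'].
Result: ['J', 'U', 'G']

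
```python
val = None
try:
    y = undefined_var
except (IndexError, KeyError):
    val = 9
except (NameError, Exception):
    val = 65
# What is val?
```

Step-by-step execution trace:
1. `y = undefined_var` raises NameError.
2. `except (IndexError, KeyError)` does not match NameError; skipped.
3. `except (NameError, Exception)` matches (NameError is in the tuple) → val = 65.
Result: 65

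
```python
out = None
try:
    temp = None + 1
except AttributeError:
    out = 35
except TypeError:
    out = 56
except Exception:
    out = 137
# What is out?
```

Step-by-step execution trace:
1. `temp = None + 1` raises TypeError.
2. `except AttributeError` does not match TypeError; skipped.
3. `except TypeError` matches → out = 56.
4. Remaining except clauses are skipped.
Result: 56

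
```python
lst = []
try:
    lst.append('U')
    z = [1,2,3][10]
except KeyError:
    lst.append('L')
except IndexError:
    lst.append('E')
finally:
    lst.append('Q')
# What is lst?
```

Step-by-step execution trace:
1. try: `lst.append('U')` → lst = ['U'].
2. `z = [1,2,3][10]` raises IndexError.
3. `except KeyError` does not match IndexError; skipped.
4. `except IndexError` matches → `lst.append('E')` → lst = ['U', 'E'].
5. finally always runs: `lst.append('Q')` → lst = ['U', 'E', 'Q'].
Result: ['U', 'E', 'Q']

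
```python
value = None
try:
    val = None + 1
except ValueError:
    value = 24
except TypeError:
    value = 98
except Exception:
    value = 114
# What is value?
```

Step-by-step execution trace:
1. `val = None + 1` raises TypeError.
2. `except ValueError` does not match TypeError; skipped.
3. `except TypeError` matches → value = 98.
4. Remaining except clauses are skipped.
Result: 98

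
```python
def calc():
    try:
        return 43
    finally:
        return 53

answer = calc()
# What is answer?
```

Step-by-step execution trace:
1. `calc()` enters try: `return 43` sets pending return value 43.
2. Before returning, `finally: return 53` runs and overrides the pending return.
3. calc() returns 53 → answer = 53.
Result: 53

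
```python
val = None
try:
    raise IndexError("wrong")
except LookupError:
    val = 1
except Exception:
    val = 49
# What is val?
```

Step-by-step execution trace:
1. `raise IndexError(...)` raises IndexError.
2. `except LookupError` matches (IndexError is a subclass of LookupError) → val = 1.
3. `except Exception` is not reached.
Result: 1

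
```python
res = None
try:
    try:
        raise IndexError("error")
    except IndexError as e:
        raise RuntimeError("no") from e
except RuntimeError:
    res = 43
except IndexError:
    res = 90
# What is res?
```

Step-by-step execution trace:
1. Inner try raises IndexError; inner `except IndexError as e` catches it.
2. `raise RuntimeError(...) from e` raises RuntimeError (IndexError is attached as __cause__, but only RuntimeError is active).
3. Outer `except RuntimeError` matches → res = 43.
4. `except IndexError` is not reached.
Result: 43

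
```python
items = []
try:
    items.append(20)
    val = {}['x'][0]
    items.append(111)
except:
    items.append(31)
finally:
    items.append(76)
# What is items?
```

Step-by-step execution trace:
1. try: `items.append(20)` → items = [20].
2. `val = {}['x'][0]` raises KeyError; `items.append(111)` is not reached.
3. bare `except` matches → `items.append(31)` → items = [20, 31].
4. finally always runs: `items.append(76)` → items = [20, 31, 76].
Result: [20, 31, 76]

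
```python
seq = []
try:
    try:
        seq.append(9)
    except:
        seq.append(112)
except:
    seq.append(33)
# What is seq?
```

Step-by-step execution trace:
1. Inner try: `seq.append(9)` → seq = [9]. No exception raised.
2. Inner `except` is skipped.
3. Inner try completes normally; outer `except` is skipped.
Result: [9]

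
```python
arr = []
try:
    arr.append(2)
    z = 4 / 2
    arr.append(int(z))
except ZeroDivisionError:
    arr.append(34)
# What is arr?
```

Step-by-step execution trace:
1. try: `arr.append(2)` → arr = [2].
2. `z = 4 / 2` → z = 2.0. No exception raised.
3. `arr.append(int(z))` → arr = [2, 2].
4. `except ZeroDivisionError` is skipped (no exception was raised).
Result: [2, 2]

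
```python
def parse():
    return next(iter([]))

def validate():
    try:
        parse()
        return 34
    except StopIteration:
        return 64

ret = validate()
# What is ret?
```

Step-by-step execution trace:
1. `validate()` calls `parse()`.
2. `parse()` evaluates `next(iter([]))`, which raises StopIteration; it propagates to the caller.
3. `return 34` is not reached.
4. `except StopIteration` in validate matches → returns 64.
5. ret = 64.
Result: 64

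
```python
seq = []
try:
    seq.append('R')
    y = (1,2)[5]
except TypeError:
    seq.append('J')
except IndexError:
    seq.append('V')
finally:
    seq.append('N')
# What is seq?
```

Step-by-step execution trace:
1. try: `seq.append('R')` → seq = ['R'].
2. `y = (1,2)[5]` raises IndexError.
3. `except TypeError` does not match IndexError; skipped.
4. `except IndexError` matches → `seq.append('V')` → seq = ['R', 'V'].
5. finally always runs: `seq.append('N')` → seq = ['R', 'V', 'N'].
Result: ['R', 'V', 'N']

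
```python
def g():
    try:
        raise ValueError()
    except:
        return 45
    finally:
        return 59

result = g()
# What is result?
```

Step-by-step execution trace:
1. `g()` enters try: `raise ValueError()` raises ValueError.
2. bare `except` matches → `return 45` sets pending return value 45.
3. Before returning, `finally: return 59` runs and overrides the pending return.
4. g() returns 59 → result = 59.
Result: 59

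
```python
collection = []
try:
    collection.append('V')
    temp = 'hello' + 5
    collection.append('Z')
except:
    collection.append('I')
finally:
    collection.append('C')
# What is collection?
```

Step-by-step execution trace:
1. try: `collection.append('V')` → collection = ['V'].
2. `temp = 'hello' + 5` raises TypeError; `collection.append('Z')` is not reached.
3. bare `except` matches → `collection.append('I')` → collection = ['V', 'I'].
4. finally always runs: `collection.append('C')` → collection = ['V', 'I', 'C'].
Result: ['V', 'I', 'C']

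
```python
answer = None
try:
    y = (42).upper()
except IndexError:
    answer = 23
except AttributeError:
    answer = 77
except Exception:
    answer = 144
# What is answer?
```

Step-by-step execution trace:
1. `y = (42).upper()` raises AttributeError.
2. `except IndexError` does not match AttributeError; skipped.
3. `except AttributeError` matches → answer = 77.
4. Remaining except clauses are skipped.
Result: 77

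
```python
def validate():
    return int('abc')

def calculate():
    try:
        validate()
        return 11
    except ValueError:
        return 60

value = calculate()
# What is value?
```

Step-by-step execution trace:
1. `calculate()` calls `validate()`.
2. `validate()` evaluates `int('abc')`, which raises ValueError; it propagates to the caller.
3. `return 11` is not reached.
4. `except ValueError` in calculate matches → returns 60.
5. value = 60.
Result: 60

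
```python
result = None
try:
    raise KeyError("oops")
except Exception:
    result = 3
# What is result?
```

Step-by-step execution trace:
1. `raise KeyError(...)` raises KeyError.
2. `except Exception` matches (KeyError is a subclass of Exception) → result = 3.
Result: 3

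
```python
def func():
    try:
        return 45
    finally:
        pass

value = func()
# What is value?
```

Step-by-step execution trace:
1. `func()` enters try: `return 45` sets pending return value 45.
2. Before returning, `finally: pass` runs (no effect).
3. func() returns 45 → value = 45.
Result: 45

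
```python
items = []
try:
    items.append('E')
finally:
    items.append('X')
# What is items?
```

Step-by-step execution trace:
1. try: `items.append('E')` → items = ['E'].
2. The try body completes without raising.
3. finally always runs: `items.append('X')` → items = ['E', 'X'].
Result: ['E', 'X']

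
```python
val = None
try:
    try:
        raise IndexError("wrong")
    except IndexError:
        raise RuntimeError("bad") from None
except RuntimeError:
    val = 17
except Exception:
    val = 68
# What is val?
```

Step-by-step execution trace:
1. Inner try raises IndexError; inner `except IndexError` catches it.
2. `raise RuntimeError(...) from None` raises RuntimeError (from None suppresses __context__, but the active exception is still RuntimeError).
3. Outer `except RuntimeError` matches → val = 17.
4. `except Exception` is not reached.
Result: 17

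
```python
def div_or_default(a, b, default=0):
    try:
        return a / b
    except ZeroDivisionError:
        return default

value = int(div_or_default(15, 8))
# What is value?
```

Step-by-step execution trace:
1. `div_or_default(15, 8)` enters try: `return 15 / 8` → returns 1.875. No exception raised.
2. `except ZeroDivisionError` is skipped.
3. `int(1.875)` → 1 → value = 1.
Result: 1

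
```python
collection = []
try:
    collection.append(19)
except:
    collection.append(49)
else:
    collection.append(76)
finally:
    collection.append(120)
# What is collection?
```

Step-by-step execution trace:
1. try: `collection.append(19)` → collection = [19]. No exception raised.
2. `except` is skipped.
3. `else` runs: `collection.append(76)` → collection = [19, 76].
4. `finally` always runs: `collection.append(120)` → collection = [19, 76, 120].
Result: [19, 76, 120]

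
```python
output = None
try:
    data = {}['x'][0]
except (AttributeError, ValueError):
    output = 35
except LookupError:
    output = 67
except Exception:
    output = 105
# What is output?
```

Step-by-step execution trace:
1. `data = {}['x'][0]` raises KeyError.
2. `except (AttributeError, ValueError)` does not match KeyError; skipped.
3. `except LookupError` matches (KeyError is a subclass of LookupError) → output = 67.
4. `except Exception` is not reached.
Result: 67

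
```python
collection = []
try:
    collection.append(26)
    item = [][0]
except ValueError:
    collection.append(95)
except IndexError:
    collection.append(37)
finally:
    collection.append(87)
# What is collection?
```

Step-by-step execution trace:
1. try: `collection.append(26)` → collection = [26].
2. `item = [][0]` raises IndexError.
3. `except ValueError` does not match IndexError; skipped.
4. `except IndexError` matches → `collection.append(37)` → collection = [26, 37].
5. finally always runs: `collection.append(87)` → collection = [26, 37, 87].
Result: [26, 37, 87]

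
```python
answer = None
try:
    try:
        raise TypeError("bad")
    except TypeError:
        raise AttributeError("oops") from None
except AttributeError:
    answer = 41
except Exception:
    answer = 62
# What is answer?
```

Step-by-step execution trace:
1. Inner try raises TypeError; inner `except TypeError` catches it.
2. `raise AttributeError(...) from None` raises AttributeError (from None suppresses __context__, but the active exception is still AttributeError).
3. Outer `except AttributeError` matches → answer = 41.
4. `except Exception` is not reached.
Result: 41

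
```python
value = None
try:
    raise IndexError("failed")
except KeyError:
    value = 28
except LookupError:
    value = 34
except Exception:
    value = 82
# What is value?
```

Step-by-step execution trace:
1. `raise IndexError(...)` raises IndexError.
2. `except KeyError` does not match (IndexError is not a subclass of KeyError); skipped.
3. `except LookupError` matches (IndexError is a subclass of LookupError) → value = 34.
4. `except Exception` is not reached.
Result: 34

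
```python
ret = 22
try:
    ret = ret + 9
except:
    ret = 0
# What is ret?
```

Step-by-step execution trace:
1. ret starts at 22.
2. try: `ret = ret + 9` → ret = 31. No exception raised.
3. `except` is skipped.
Result: 31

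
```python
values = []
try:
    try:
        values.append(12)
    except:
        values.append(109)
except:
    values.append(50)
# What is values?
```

Step-by-step execution trace:
1. Inner try: `values.append(12)` → values = [12]. No exception raised.
2. Inner `except` is skipped.
3. Inner try completes normally; outer `except` is skipped.
Result: [12]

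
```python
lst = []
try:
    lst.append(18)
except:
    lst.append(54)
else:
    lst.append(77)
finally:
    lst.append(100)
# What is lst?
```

Step-by-step execution trace:
1. try: `lst.append(18)` → lst = [18]. No exception raised.
2. `except` is skipped.
3. `else` runs: `lst.append(77)` → lst = [18, 77].
4. `finally` always runs: `lst.append(100)` → lst = [18, 77, 100].
Result: [18, 77, 100]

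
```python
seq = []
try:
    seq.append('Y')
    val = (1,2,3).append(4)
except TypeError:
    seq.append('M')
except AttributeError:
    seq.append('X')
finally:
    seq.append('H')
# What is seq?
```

Step-by-step execution trace:
1. try: `seq.append('Y')` → seq = ['Y'].
2. `val = (1,2,3).append(4)` raises AttributeError.
3. `except TypeError` does not match AttributeError; skipped.
4. `except AttributeError` matches → `seq.append('X')` → seq = ['Y', 'X'].
5. finally always runs: `seq.append('H')` → seq = ['Y', 'X', 'H'].
Result: ['Y', 'X', 'H']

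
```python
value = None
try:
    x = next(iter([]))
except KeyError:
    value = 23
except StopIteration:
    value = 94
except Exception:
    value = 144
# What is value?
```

Step-by-step execution trace:
1. `x = next(iter([]))` raises StopIteration.
2. `except KeyError` does not match StopIteration; skipped.
3. `except StopIteration` matches → value = 94.
4. Remaining except clauses are skipped.
Result: 94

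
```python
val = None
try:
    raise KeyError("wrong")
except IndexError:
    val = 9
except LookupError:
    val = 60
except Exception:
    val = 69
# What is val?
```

Step-by-step execution trace:
1. `raise KeyError(...)` raises KeyError.
2. `except IndexError` does not match (KeyError is not a subclass of IndexError); skipped.
3. `except LookupError` matches (KeyError is a subclass of LookupError) → val = 60.
4. `except Exception` is not reached.
Result: 60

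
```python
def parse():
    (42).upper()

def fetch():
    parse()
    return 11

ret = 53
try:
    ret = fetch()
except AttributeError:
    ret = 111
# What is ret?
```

Step-by-step execution trace:
1. ret starts at 53.
2. try: `fetch()` calls `parse()`.
3. `parse()` evaluates `(42).upper()`, which raises AttributeError; it propagates through fetch (uncaught).
4. `return 11` in fetch is not reached; the assignment to ret does not complete.
5. `except AttributeError` matches → ret = 111.
Result: 111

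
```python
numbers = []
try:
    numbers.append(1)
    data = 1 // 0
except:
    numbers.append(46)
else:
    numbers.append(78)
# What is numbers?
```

Step-by-step execution trace:
1. try: `numbers.append(1)` → numbers = [1].
2. `data = 1 // 0` raises ZeroDivisionError.
3. bare `except` matches → `numbers.append(46)` → numbers = [1, 46].
4. `else` is skipped (an exception was raised).
Result: [1, 46]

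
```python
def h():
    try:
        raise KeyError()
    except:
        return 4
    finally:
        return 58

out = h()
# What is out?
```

Step-by-step execution trace:
1. `h()` enters try: `raise KeyError()` raises KeyError.
2. bare `except` matches → `return 4` sets pending return value 4.
3. Before returning, `finally: return 58` runs and overrides the pending return.
4. h() returns 58 → out = 58.
Result: 58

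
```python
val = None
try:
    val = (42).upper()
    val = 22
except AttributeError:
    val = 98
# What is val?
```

Step-by-step execution trace:
1. `val = (42).upper()` raises AttributeError.
2. `val = 22` is not reached.
3. `except AttributeError` matches → val = 98.
Result: 98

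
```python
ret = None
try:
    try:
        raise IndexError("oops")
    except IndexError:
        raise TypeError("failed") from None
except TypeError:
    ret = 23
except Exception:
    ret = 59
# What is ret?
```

Step-by-step execution trace:
1. Inner try raises IndexError; inner `except IndexError` catches it.
2. `raise TypeError(...) from None` raises TypeError (from None suppresses __context__, but the active exception is still TypeError).
3. Outer `except TypeError` matches → ret = 23.
4. `except Exception` is not reached.
Result: 23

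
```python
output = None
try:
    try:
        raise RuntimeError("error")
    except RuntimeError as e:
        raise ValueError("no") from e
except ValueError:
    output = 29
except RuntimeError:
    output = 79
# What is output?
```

Step-by-step execution trace:
1. Inner try raises RuntimeError; inner `except RuntimeError as e` catches it.
2. `raise ValueError(...) from e` raises ValueError (RuntimeError is attached as __cause__, but only ValueError is active).
3. Outer `except ValueError` matches → output = 29.
4. `except RuntimeError` is not reached.
Result: 29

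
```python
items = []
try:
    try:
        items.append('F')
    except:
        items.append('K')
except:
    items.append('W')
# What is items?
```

Step-by-step execution trace:
1. Inner try: `items.append('F')` → items = ['F']. No exception raised.
2. Inner `except` is skipped.
3. Inner try completes normally; outer `except` is skipped.
Result: ['F']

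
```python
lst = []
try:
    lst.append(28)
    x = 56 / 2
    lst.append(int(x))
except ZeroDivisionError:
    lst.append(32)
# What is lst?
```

Step-by-step execution trace:
1. try: `lst.append(28)` → lst = [28].
2. `x = 56 / 2` → x = 28.0. No exception raised.
3. `lst.append(int(x))` → lst = [28, 28].
4. `except ZeroDivisionError` is skipped (no exception was raised).
Result: [28, 28]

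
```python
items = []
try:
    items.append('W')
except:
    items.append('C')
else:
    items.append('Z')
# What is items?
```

Step-by-step execution trace:
1. try: `items.append('W')` → items = ['W']. No exception raised.
2. `except` is skipped.
3. `else` runs (try completed without exception): `items.append('Z')` → items = ['W', 'Z'].
Result: ['W', 'Z']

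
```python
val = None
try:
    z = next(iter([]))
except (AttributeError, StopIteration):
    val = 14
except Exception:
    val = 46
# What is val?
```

Step-by-step execution trace:
1. `z = next(iter([]))` raises StopIteration.
2. `except (AttributeError, StopIteration)` matches (StopIteration is in the tuple) → val = 14.
3. `except Exception` is not reached.
Result: 14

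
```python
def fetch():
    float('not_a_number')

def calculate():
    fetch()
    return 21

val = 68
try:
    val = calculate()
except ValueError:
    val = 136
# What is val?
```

Step-by-step execution trace:
1. val starts at 68.
2. try: `calculate()` calls `fetch()`.
3. `fetch()` evaluates `float('not_a_number')`, which raises ValueError; it propagates through calculate (uncaught).
4. `return 21` in calculate is not reached; the assignment to val does not complete.
5. `except ValueError` matches → val = 136.
Result: 136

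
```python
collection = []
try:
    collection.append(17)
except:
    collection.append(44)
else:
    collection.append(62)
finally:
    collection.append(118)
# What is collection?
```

Step-by-step execution trace:
1. try: `collection.append(17)` → collection = [17]. No exception raised.
2. `except` is skipped.
3. `else` runs: `collection.append(62)` → collection = [17, 62].
4. `finally` always runs: `collection.append(118)` → collection = [17, 62, 118].
Result: [17, 62, 118]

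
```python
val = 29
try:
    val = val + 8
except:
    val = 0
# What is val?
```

Step-by-step execution trace:
1. val starts at 29.
2. try: `val = val + 8` → val = 37. No exception raised.
3. `except` is skipped.
Result: 37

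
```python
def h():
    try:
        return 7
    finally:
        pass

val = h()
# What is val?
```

Step-by-step execution trace:
1. `h()` enters try: `return 7` sets pending return value 7.
2. Before returning, `finally: pass` runs (no effect).
3. h() returns 7 → val = 7.
Result: 7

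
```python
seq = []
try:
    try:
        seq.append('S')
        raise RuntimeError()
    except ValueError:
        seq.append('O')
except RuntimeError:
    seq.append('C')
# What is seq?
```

Step-by-step execution trace:
1. Inner try: `seq.append('S')` → seq = ['S'].
2. `raise RuntimeError()` raises RuntimeError.
3. Inner `except ValueError` does not match RuntimeError; exception propagates to outer try.
4. Outer `except RuntimeError` matches → `seq.append('C')` → seq = ['S', 'C'].
Result: ['S', 'C']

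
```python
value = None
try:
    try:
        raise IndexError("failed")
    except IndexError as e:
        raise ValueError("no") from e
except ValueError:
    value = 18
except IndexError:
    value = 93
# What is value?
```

Step-by-step execution trace:
1. Inner try raises IndexError; inner `except IndexError as e` catches it.
2. `raise ValueError(...) from e` raises ValueError (IndexError is attached as __cause__, but only ValueError is active).
3. Outer `except ValueError` matches → value = 18.
4. `except IndexError` is not reached.
Result: 18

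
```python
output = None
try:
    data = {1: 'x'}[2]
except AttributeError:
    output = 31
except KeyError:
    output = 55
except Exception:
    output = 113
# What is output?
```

Step-by-step execution trace:
1. `data = {1: 'x'}[2]` raises KeyError.
2. `except AttributeError` does not match KeyError; skipped.
3. `except KeyError` matches → output = 55.
4. Remaining except clauses are skipped.
Result: 55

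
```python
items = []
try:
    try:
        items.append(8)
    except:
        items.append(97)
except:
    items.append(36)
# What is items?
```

Step-by-step execution trace:
1. Inner try: `items.append(8)` → items = [8]. No exception raised.
2. Inner `except` is skipped.
3. Inner try completes normally; outer `except` is skipped.
Result: [8]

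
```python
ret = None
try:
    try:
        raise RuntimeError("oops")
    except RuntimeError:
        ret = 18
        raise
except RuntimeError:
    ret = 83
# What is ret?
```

Step-by-step execution trace:
1. Inner try: `raise RuntimeError("oops")` raises RuntimeError.
2. Inner `except RuntimeError` matches → ret = 18.
3. bare `raise` re-raises the same RuntimeError.
4. Outer `except RuntimeError` matches → ret = 83.
Result: 83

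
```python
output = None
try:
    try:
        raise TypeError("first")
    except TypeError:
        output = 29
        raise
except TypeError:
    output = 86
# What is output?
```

Step-by-step execution trace:
1. Inner try: `raise TypeError("first")` raises TypeError.
2. Inner `except TypeError` matches → output = 29.
3. bare `raise` re-raises the same TypeError.
4. Outer `except TypeError` matches → output = 86.
Result: 86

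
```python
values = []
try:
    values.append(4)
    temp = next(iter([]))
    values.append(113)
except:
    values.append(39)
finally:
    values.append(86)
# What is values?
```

Step-by-step execution trace:
1. try: `values.append(4)` → values = [4].
2. `temp = next(iter([]))` raises StopIteration; `values.append(113)` is not reached.
3. bare `except` matches → `values.append(39)` → values = [4, 39].
4. finally always runs: `values.append(86)` → values = [4, 39, 86].
Result: [4, 39, 86]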